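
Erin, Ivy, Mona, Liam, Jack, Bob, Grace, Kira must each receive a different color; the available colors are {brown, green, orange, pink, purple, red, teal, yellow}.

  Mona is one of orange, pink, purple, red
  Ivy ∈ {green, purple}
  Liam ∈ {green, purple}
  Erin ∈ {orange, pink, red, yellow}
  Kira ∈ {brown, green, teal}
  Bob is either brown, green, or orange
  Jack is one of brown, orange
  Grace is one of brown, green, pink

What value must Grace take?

pink

The 8 variables draw from only 8 values {brown, green, orange, pink, purple, red, teal, yellow}, so each is used; only Kira can be teal, hence Kira = teal.
The 7 still-open variables draw from only 7 values {brown, green, orange, pink, purple, red, yellow}, so each is used; only Erin can be yellow, hence Erin = yellow.
The 6 still-open variables together cover exactly {brown, green, orange, pink, purple, red} — 6 values for 6 variables — and red appears only in Mona's list, so Mona = red.
The 5 still-open variables together cover exactly {brown, green, orange, pink, purple} — 5 values for 5 variables — and pink appears only in Grace's list, so Grace = pink.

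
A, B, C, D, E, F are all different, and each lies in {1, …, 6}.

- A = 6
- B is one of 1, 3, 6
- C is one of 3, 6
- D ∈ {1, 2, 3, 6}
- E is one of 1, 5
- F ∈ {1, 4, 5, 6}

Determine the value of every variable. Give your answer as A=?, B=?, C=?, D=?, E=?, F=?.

A has just one choice, so A = 6. So B, C, D, F can't be 6.
C must be 3 (only option left). Remove 3 from B, D.
B's domain is down to {1}, so B = 1. Remove 1 from D, E, F.
D has just one choice, so D = 2.
E has just one choice, so E = 5. So F can't be 5.
F has just one choice, so F = 4.

A=6, B=1, C=3, D=2, E=5, F=4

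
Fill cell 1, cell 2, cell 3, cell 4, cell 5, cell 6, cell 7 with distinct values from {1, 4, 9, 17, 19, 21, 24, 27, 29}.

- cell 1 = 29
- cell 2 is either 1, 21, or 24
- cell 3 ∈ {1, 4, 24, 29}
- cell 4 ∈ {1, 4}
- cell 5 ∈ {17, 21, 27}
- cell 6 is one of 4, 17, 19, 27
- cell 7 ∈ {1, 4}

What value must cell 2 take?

cell 1's domain is down to {29}, so cell 1 = 29. Strike 29 from cell 3.
The 2 variables cell 4 and cell 7 are confined to {1, 4}, which locks those values in; drop them from cell 2, cell 3, cell 6.
cell 3 must be 24 (only option left). Remove 24 from cell 2.
So cell 2 = 21.

21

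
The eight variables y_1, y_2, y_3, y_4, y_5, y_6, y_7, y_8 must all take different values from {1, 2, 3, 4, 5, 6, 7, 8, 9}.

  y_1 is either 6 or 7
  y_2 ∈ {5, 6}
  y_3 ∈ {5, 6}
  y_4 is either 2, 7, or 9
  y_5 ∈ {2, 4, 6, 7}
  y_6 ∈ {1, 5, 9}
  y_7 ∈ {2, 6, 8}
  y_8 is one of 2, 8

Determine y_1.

7

The 8 variables draw from only 8 values {1, 2, 4, 5, 6, 7, 8, 9}, so each is used; only y_6 can be 1, hence y_6 = 1.
The 7 still-open variables draw from only 7 values {2, 4, 5, 6, 7, 8, 9}, so each is used; only y_5 can be 4, hence y_5 = 4.
Among the 6 still-open variables, 9 fits only y_4 (and all 6 values in {2, 5, 6, 7, 8, 9} must be used), so y_4 = 9.
The 5 still-open variables draw from only 5 values {2, 5, 6, 7, 8}, so each is used; only y_1 can be 7, hence y_1 = 7.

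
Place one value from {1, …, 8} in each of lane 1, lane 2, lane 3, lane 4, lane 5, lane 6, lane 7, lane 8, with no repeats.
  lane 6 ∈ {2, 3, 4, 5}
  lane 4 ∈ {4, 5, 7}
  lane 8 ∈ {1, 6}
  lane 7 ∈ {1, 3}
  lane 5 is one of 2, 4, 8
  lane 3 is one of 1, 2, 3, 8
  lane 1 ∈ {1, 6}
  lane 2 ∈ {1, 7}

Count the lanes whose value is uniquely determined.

2

lane 1 and lane 8 between them cover only {1, 6} — a naked pair. Remove those values from lane 2, lane 3, lane 7.
lane 2 has just one choice, so lane 2 = 7. So lane 4 can't be 7.
lane 7 has just one choice, so lane 7 = 3. Remove 3 from lane 3, lane 6.
Determined: lane 2=7, lane 7=3. The other lanes each still have more than one consistent value. That makes 2.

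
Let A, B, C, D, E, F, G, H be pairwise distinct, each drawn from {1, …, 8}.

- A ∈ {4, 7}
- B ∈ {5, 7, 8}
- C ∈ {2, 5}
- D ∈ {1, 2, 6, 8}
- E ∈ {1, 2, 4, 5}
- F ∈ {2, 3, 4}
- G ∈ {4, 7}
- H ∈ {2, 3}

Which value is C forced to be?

5

The 8 variables together cover exactly {1, 2, 3, 4, 5, 6, 7, 8} — 8 values for 8 variables — and 6 appears only in D's list, so D = 6.
The 7 still-open variables draw from only 7 values {1, 2, 3, 4, 5, 7, 8}, so each is used; only E can be 1, hence E = 1.
Among the 6 still-open variables, 8 fits only B (and all 6 values in {2, 3, 4, 5, 7, 8} must be used), so B = 8.
Among the 5 still-open variables, 5 fits only C (and all 5 values in {2, 3, 4, 5, 7} must be used), so C = 5.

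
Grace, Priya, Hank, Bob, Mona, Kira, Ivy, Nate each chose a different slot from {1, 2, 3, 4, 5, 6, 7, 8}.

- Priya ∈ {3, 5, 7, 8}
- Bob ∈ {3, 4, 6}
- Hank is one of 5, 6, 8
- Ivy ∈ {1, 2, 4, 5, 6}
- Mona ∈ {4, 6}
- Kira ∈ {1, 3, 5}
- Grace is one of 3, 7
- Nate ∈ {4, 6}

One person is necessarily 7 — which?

The 8 variables draw from only 8 values {1, 2, 3, 4, 5, 6, 7, 8}, so each is used; only Ivy can be 2, hence Ivy = 2.
Among the 7 still-open variables, 1 fits only Kira (and all 7 values in {1, 3, 4, 5, 6, 7, 8} must be used), so Kira = 1.
Mona and Nate share exactly the 2 values {4, 6}; by pigeonhole those values go to them, so strike 4, 6 from Hank, Bob.
Bob must be 3 (only option left). Strike 3 from Grace, Priya.
So 7 goes to Grace.

Grace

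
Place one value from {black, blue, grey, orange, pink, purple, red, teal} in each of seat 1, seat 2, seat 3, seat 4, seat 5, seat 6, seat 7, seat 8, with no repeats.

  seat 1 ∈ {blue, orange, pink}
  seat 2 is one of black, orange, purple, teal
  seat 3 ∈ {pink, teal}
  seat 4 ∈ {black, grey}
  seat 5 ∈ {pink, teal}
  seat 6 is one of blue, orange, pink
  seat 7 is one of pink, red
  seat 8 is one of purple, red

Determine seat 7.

red

Among the 8 variables, grey fits only seat 4 (and all 8 values in {black, blue, grey, orange, pink, purple, red, teal} must be used), so seat 4 = grey.
The 7 still-open variables draw from only 7 values {black, blue, orange, pink, purple, red, teal}, so each is used; only seat 2 can be black, hence seat 2 = black.
The 6 still-open variables draw from only 6 values {blue, orange, pink, purple, red, teal}, so each is used; only seat 8 can be purple, hence seat 8 = purple.
The 5 still-open variables together cover exactly {blue, orange, pink, red, teal} — 5 values for 5 variables — and red appears only in seat 7's list, so seat 7 = red.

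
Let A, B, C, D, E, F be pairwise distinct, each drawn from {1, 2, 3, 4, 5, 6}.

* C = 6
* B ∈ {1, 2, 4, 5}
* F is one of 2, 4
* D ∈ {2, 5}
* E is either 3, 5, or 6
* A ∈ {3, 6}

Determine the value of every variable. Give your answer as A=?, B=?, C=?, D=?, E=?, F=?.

A=3, B=1, C=6, D=2, E=5, F=4

C has just one choice, so C = 6. So A, E can't be 6.
A must be 3 (only option left). Eliminate 3 elsewhere: E.
E's domain is down to {5}, so E = 5. Eliminate 5 elsewhere: B, D.
D's domain is down to {2}, so D = 2. Remove 2 from B, F.
That leaves F = 4. So B can't be 4.
B has just one choice, so B = 1.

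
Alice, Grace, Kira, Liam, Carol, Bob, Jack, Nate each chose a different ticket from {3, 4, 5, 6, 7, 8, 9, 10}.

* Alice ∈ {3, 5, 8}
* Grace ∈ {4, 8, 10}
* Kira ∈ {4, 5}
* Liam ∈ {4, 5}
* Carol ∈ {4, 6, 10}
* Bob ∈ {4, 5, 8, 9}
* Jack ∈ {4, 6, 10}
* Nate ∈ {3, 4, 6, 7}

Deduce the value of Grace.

8

Among the 8 variables, 7 fits only Nate (and all 8 values in {3, 4, 5, 6, 7, 8, 9, 10} must be used), so Nate = 7.
The 7 still-open variables draw from only 7 values {3, 4, 5, 6, 8, 9, 10}, so each is used; only Alice can be 3, hence Alice = 3.
The 6 still-open variables together cover exactly {4, 5, 6, 8, 9, 10} — 6 values for 6 variables — and 9 appears only in Bob's list, so Bob = 9.
The 5 still-open variables together cover exactly {4, 5, 6, 8, 10} — 5 values for 5 variables — and 8 appears only in Grace's list, so Grace = 8.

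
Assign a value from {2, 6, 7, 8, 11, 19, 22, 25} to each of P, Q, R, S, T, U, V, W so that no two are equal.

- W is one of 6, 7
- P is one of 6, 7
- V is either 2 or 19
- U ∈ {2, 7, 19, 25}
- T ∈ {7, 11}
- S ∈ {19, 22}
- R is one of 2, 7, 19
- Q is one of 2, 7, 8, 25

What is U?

The 8 variables draw from only 8 values {2, 6, 7, 8, 11, 19, 22, 25}, so each is used; only Q can be 8, hence Q = 8.
Among the 7 still-open variables, 11 fits only T (and all 7 values in {2, 6, 7, 11, 19, 22, 25} must be used), so T = 11.
Among the 6 still-open variables, 22 fits only S (and all 6 values in {2, 6, 7, 19, 22, 25} must be used), so S = 22.
The 5 still-open variables together cover exactly {2, 6, 7, 19, 25} — 5 values for 5 variables — and 25 appears only in U's list, so U = 25.

25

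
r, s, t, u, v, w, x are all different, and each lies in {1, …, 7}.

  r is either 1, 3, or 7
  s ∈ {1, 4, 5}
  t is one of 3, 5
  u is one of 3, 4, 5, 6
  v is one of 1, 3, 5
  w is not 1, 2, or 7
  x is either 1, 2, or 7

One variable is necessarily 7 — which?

r

Among the 7 variables, 2 fits only x (and all 7 values in {1, 2, 3, 4, 5, 6, 7} must be used), so x = 2.
The 6 still-open variables together cover exactly {1, 3, 4, 5, 6, 7} — 6 values for 6 variables — and 7 appears only in r's list, so r = 7.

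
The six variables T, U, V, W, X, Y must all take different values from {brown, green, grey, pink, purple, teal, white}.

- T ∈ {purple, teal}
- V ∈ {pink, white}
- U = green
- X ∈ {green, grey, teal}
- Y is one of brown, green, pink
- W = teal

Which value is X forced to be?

U must be green (only option left). Remove green from X, Y.
W's domain is down to {teal}, so W = teal. So T, X can't be teal.
So X = grey.

grey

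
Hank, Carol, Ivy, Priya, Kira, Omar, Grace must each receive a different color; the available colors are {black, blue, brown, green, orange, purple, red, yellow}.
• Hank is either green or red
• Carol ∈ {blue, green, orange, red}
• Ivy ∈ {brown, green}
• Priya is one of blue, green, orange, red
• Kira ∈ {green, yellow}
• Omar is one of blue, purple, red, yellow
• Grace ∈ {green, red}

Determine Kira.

Among the 7 variables, brown fits only Ivy (and all 7 values in {blue, brown, green, orange, purple, red, yellow} must be used), so Ivy = brown.
Among the 6 still-open variables, purple fits only Omar (and all 6 values in {blue, green, orange, purple, red, yellow} must be used), so Omar = purple.
The 5 still-open variables together cover exactly {blue, green, orange, red, yellow} — 5 values for 5 variables — and yellow appears only in Kira's list, so Kira = yellow.

yellow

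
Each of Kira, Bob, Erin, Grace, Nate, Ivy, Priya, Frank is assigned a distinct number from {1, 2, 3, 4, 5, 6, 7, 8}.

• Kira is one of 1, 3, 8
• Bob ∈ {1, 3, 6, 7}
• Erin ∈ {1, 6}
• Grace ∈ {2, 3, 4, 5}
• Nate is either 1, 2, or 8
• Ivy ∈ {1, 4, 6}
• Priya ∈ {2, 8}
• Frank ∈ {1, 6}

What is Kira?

The 8 variables together cover exactly {1, 2, 3, 4, 5, 6, 7, 8} — 8 values for 8 variables — and 5 appears only in Grace's list, so Grace = 5.
Among the 7 still-open variables, 4 fits only Ivy (and all 7 values in {1, 2, 3, 4, 6, 7, 8} must be used), so Ivy = 4.
The 6 still-open variables draw from only 6 values {1, 2, 3, 6, 7, 8}, so each is used; only Bob can be 7, hence Bob = 7.
The 5 still-open variables draw from only 5 values {1, 2, 3, 6, 8}, so each is used; only Kira can be 3, hence Kira = 3.

3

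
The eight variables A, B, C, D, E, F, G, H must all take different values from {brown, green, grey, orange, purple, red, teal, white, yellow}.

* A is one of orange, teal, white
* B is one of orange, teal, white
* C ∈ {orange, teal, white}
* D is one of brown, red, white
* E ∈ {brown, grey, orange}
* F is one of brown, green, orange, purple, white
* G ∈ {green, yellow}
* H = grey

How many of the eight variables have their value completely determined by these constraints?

3

H must be grey (only option left). Remove grey from E.
The 3 variables A, B, C are confined to {orange, teal, white}, which locks those values in; drop them from D, E, F.
E has just one choice, so E = brown. Strike brown from D, F.
D must be red (only option left).
Determined: D=red, E=brown, H=grey. The other variables each still have more than one consistent value. That makes 3.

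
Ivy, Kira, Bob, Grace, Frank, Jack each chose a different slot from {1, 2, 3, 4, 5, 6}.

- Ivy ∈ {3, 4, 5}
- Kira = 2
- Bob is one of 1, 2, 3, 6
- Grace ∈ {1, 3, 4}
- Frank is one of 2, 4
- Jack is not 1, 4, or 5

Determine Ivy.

Kira has just one choice, so Kira = 2. So Bob, Frank, Jack can't be 2.
That leaves Frank = 4. Strike 4 from Ivy, Grace.
Among the 4 still-open variables, 5 fits only Ivy (and all 4 values in {1, 3, 5, 6} must be used), so Ivy = 5.

5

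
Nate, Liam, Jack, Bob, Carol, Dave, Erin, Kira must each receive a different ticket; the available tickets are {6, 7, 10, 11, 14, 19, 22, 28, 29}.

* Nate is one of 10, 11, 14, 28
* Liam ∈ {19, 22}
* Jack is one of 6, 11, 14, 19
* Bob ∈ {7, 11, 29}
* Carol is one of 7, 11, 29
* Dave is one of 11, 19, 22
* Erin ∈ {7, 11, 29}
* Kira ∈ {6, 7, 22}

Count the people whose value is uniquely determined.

Bob, Carol, Erin between them cover only {7, 11, 29} — a naked triple. Remove those values from Nate, Jack, Dave, Kira.
Liam and Dave share exactly the 2 values {19, 22}; by pigeonhole those values go to them, so strike 19, 22 from Jack, Kira.
Kira must be 6 (only option left). Strike 6 from Jack.
Jack must be 14 (only option left). Eliminate 14 elsewhere: Nate.
Determined: Jack=14, Kira=6. The other people each still have more than one consistent value. That makes 2.

2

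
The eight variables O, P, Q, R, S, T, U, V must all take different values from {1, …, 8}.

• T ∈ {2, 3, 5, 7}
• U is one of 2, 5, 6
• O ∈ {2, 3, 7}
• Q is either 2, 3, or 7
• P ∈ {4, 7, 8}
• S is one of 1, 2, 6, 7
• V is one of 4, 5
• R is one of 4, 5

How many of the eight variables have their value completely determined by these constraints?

Among the 8 variables, 1 fits only S (and all 8 values in {1, 2, 3, 4, 5, 6, 7, 8} must be used), so S = 1.
The 7 still-open variables together cover exactly {2, 3, 4, 5, 6, 7, 8} — 7 values for 7 variables — and 6 appears only in U's list, so U = 6.
Among the 6 still-open variables, 8 fits only P (and all 6 values in {2, 3, 4, 5, 7, 8} must be used), so P = 8.
R and V share exactly the 2 values {4, 5}; by pigeonhole those values go to them, so strike 4, 5 from T.
Determined: P=8, S=1, U=6. The other variables each still have more than one consistent value. That makes 3.

3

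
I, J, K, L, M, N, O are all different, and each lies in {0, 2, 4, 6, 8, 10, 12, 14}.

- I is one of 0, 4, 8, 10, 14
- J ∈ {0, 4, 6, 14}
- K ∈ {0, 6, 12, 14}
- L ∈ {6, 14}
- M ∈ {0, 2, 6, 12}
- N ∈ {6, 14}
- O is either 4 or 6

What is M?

2

L and N share exactly the 2 values {6, 14}; by pigeonhole those values go to them, so strike 6, 14 from I, J, K, M, O.
O must be 4 (only option left). Eliminate 4 elsewhere: I, J.
That leaves J = 0. Strike 0 from I, K, M.
K must be 12 (only option left). Strike 12 from M.
So M = 2.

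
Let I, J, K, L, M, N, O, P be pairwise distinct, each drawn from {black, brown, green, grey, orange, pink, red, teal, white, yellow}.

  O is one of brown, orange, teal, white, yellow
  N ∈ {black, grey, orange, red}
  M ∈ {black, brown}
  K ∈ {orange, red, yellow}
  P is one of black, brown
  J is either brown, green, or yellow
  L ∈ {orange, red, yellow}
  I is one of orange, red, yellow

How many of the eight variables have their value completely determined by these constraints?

The 2 variables M and P are confined to {black, brown}, which locks those values in; drop them from J, N, O.
I, K, L between them cover only {orange, red, yellow} — a naked triple. Remove those values from J, N, O.
J's domain is down to {green}, so J = green.
That leaves N = grey.
Determined: J=green, N=grey. The other variables each still have more than one consistent value. That makes 2.

2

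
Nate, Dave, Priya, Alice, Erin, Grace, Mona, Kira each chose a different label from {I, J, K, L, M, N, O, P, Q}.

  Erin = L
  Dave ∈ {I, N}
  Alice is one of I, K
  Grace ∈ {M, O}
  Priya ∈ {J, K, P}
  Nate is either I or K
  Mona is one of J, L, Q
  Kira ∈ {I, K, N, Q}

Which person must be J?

Mona

Erin must be L (only option left). So Mona can't be L.
Nate and Alice between them cover only {I, K} — a naked pair. Remove those values from Dave, Priya, Kira.
That leaves Dave = N. So Kira can't be N.
Kira's domain is down to {Q}, so Kira = Q. Strike Q from Mona.
So J goes to Mona.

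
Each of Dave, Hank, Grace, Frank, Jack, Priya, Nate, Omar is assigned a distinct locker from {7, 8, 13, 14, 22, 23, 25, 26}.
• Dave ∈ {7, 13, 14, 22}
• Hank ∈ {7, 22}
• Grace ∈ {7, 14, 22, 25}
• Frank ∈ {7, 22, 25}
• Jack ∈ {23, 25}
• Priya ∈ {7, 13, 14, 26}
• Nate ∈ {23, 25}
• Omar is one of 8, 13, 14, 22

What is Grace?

14

The 8 variables draw from only 8 values {7, 8, 13, 14, 22, 23, 25, 26}, so each is used; only Omar can be 8, hence Omar = 8.
Among the 7 still-open variables, 26 fits only Priya (and all 7 values in {7, 13, 14, 22, 23, 25, 26} must be used), so Priya = 26.
Among the 6 still-open variables, 13 fits only Dave (and all 6 values in {7, 13, 14, 22, 23, 25} must be used), so Dave = 13.
Among the 5 still-open variables, 14 fits only Grace (and all 5 values in {7, 14, 22, 23, 25} must be used), so Grace = 14.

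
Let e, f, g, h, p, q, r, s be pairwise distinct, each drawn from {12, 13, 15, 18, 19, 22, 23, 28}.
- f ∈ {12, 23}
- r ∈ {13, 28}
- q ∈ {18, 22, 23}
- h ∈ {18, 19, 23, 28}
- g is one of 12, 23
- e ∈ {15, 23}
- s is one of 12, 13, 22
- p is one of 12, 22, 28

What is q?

18

Among the 8 variables, 15 fits only e (and all 8 values in {12, 13, 15, 18, 19, 22, 23, 28} must be used), so e = 15.
Among the 7 still-open variables, 19 fits only h (and all 7 values in {12, 13, 18, 19, 22, 23, 28} must be used), so h = 19.
The 6 still-open variables draw from only 6 values {12, 13, 18, 22, 23, 28}, so each is used; only q can be 18, hence q = 18.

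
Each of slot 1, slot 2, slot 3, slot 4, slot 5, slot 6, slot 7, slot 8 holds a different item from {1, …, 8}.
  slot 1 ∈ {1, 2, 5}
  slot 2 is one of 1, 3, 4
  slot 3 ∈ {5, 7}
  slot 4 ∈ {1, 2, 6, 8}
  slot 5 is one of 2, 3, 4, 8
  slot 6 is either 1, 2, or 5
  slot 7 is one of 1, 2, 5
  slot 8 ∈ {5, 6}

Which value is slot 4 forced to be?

The 8 variables draw from only 8 values {1, 2, 3, 4, 5, 6, 7, 8}, so each is used; only slot 3 can be 7, hence slot 3 = 7.
slot 1, slot 6, slot 7 between them cover only {1, 2, 5} — a naked triple. Remove those values from slot 2, slot 4, slot 5, slot 8.
slot 8 must be 6 (only option left). So slot 4 can't be 6.
So slot 4 = 8.

8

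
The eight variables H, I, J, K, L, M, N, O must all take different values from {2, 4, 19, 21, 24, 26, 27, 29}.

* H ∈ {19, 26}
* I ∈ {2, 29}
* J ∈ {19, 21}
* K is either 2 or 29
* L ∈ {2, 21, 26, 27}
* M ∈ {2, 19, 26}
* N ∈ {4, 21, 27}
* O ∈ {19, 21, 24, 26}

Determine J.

Among the 8 variables, 4 fits only N (and all 8 values in {2, 4, 19, 21, 24, 26, 27, 29} must be used), so N = 4.
Among the 7 still-open variables, 24 fits only O (and all 7 values in {2, 19, 21, 24, 26, 27, 29} must be used), so O = 24.
Among the 6 still-open variables, 27 fits only L (and all 6 values in {2, 19, 21, 26, 27, 29} must be used), so L = 27.
Among the 5 still-open variables, 21 fits only J (and all 5 values in {2, 19, 21, 26, 29} must be used), so J = 21.

21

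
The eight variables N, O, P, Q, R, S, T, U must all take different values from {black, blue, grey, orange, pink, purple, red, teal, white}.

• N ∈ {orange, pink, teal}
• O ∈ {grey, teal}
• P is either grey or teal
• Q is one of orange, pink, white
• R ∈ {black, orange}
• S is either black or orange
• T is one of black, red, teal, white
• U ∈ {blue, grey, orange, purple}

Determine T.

red

O and P between them cover only {grey, teal} — a naked pair. Remove those values from N, T, U.
The 2 variables R and S are confined to {black, orange}, which locks those values in; drop them from N, Q, T, U.
N's domain is down to {pink}, so N = pink. Strike pink from Q.
That leaves Q = white. So T can't be white.
So T = red.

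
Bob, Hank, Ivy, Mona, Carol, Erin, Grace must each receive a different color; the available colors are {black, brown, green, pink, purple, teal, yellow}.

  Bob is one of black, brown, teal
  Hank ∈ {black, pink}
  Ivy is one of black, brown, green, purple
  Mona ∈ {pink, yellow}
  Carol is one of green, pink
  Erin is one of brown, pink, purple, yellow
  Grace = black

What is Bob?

teal

Grace's domain is down to {black}, so Grace = black. Strike black from Bob, Hank, Ivy.
Hank's domain is down to {pink}, so Hank = pink. Eliminate pink elsewhere: Mona, Carol, Erin.
Mona must be yellow (only option left). So Erin can't be yellow.
Carol must be green (only option left). Strike green from Ivy.
Among the 3 still-open variables, teal fits only Bob (and all 3 values in {brown, purple, teal} must be used), so Bob = teal.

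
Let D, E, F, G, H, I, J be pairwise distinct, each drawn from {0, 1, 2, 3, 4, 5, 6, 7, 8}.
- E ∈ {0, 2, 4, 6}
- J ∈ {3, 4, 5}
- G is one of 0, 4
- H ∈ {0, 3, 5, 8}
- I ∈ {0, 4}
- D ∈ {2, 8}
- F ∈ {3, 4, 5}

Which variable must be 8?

H

The 7 variables together cover exactly {0, 2, 3, 4, 5, 6, 8} — 7 values for 7 variables — and 6 appears only in E's list, so E = 6.
Among the 6 still-open variables, 2 fits only D (and all 6 values in {0, 2, 3, 4, 5, 8} must be used), so D = 2.
Among the 5 still-open variables, 8 fits only H (and all 5 values in {0, 3, 4, 5, 8} must be used), so H = 8.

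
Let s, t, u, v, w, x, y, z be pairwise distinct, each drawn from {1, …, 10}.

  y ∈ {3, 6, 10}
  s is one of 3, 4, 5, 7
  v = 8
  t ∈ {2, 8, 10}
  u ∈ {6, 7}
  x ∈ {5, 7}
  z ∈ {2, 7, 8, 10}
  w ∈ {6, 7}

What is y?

3

v has just one choice, so v = 8. So t, z can't be 8.
Among the 7 still-open variables, 4 fits only s (and all 7 values in {2, 3, 4, 5, 6, 7, 10} must be used), so s = 4.
The 6 still-open variables draw from only 6 values {2, 3, 5, 6, 7, 10}, so each is used; only y can be 3, hence y = 3.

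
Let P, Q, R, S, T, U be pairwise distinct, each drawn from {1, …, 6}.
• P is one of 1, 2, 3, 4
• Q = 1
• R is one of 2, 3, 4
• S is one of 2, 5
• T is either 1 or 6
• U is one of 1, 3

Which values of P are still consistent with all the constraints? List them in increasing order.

Q's domain is down to {1}, so Q = 1. So P, T, U can't be 1.
T must be 6 (only option left).
U must be 3 (only option left). Eliminate 3 elsewhere: P, R.
The 3 still-open variables together cover exactly {2, 4, 5} — 3 values for 3 variables — and 5 appears only in S's list, so S = 5.
No further eliminations apply; P can still be any of 2, 4.

2, 4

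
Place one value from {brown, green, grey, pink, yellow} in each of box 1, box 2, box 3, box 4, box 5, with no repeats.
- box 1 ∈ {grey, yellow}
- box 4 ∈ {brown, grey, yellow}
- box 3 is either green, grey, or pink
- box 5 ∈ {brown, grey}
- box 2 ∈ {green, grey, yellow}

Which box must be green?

box 2

Among the 5 variables, pink fits only box 3 (and all 5 values in {brown, green, grey, pink, yellow} must be used), so box 3 = pink.
The 4 still-open variables together cover exactly {brown, green, grey, yellow} — 4 values for 4 variables — and green appears only in box 2's list, so box 2 = green.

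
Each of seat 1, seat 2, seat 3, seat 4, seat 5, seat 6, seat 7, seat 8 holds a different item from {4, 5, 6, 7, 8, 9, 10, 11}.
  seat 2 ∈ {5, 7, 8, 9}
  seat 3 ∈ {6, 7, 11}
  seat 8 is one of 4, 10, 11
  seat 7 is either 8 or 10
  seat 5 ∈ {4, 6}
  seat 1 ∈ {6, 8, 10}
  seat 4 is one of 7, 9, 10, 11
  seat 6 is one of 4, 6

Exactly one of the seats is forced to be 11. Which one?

The 8 variables together cover exactly {4, 5, 6, 7, 8, 9, 10, 11} — 8 values for 8 variables — and 5 appears only in seat 2's list, so seat 2 = 5.
The 7 still-open variables draw from only 7 values {4, 6, 7, 8, 9, 10, 11}, so each is used; only seat 4 can be 9, hence seat 4 = 9.
Among the 6 still-open variables, 7 fits only seat 3 (and all 6 values in {4, 6, 7, 8, 10, 11} must be used), so seat 3 = 7.
The 5 still-open variables draw from only 5 values {4, 6, 8, 10, 11}, so each is used; only seat 8 can be 11, hence seat 8 = 11.

seat 8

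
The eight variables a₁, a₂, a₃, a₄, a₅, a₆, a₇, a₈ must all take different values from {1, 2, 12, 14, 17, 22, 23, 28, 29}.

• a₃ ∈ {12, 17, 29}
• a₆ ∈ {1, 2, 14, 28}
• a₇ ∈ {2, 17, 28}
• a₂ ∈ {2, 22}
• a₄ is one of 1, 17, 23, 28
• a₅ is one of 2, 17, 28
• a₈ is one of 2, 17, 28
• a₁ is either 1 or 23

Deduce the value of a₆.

14

a₅, a₇, a₈ between them cover only {2, 17, 28} — a naked triple. Remove those values from a₂, a₃, a₄, a₆.
a₂ has just one choice, so a₂ = 22.
The 2 variables a₁ and a₄ are confined to {1, 23}, which locks those values in; drop them from a₆.
So a₆ = 14.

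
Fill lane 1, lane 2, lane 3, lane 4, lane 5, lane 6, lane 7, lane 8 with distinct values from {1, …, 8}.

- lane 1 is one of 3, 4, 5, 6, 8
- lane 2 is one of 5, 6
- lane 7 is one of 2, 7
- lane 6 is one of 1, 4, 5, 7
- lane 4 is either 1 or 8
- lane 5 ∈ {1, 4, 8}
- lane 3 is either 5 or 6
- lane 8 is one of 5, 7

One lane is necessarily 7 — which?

Among the 8 variables, 2 fits only lane 7 (and all 8 values in {1, 2, 3, 4, 5, 6, 7, 8} must be used), so lane 7 = 2.
The 7 still-open variables together cover exactly {1, 3, 4, 5, 6, 7, 8} — 7 values for 7 variables — and 3 appears only in lane 1's list, so lane 1 = 3.
lane 2 and lane 3 between them cover only {5, 6} — a naked pair. Remove those values from lane 6, lane 8.
So 7 goes to lane 8.

lane 8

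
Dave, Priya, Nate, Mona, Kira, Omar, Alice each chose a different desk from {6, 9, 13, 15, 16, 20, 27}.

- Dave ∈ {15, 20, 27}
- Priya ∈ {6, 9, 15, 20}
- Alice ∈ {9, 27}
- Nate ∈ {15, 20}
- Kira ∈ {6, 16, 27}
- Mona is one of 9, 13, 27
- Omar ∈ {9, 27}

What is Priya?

6

The 7 variables together cover exactly {6, 9, 13, 15, 16, 20, 27} — 7 values for 7 variables — and 13 appears only in Mona's list, so Mona = 13.
Among the 6 still-open variables, 16 fits only Kira (and all 6 values in {6, 9, 15, 16, 20, 27} must be used), so Kira = 16.
The 5 still-open variables together cover exactly {6, 9, 15, 20, 27} — 5 values for 5 variables — and 6 appears only in Priya's list, so Priya = 6.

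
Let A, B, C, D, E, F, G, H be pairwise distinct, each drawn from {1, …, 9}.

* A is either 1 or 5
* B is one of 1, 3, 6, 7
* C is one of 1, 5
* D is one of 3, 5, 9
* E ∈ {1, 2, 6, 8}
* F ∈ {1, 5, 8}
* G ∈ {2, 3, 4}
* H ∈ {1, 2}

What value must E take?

6

The 2 variables A and C are confined to {1, 5}, which locks those values in; drop them from B, D, E, F, H.
That leaves F = 8. Strike 8 from E.
H has just one choice, so H = 2. Eliminate 2 elsewhere: E, G.
So E = 6.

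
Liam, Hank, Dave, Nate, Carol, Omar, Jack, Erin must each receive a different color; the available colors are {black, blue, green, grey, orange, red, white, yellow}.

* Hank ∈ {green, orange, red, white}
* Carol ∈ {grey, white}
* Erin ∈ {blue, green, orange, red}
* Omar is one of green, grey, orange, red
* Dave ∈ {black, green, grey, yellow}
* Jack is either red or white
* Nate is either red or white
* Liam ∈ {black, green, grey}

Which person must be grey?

Carol

Among the 8 variables, blue fits only Erin (and all 8 values in {black, blue, green, grey, orange, red, white, yellow} must be used), so Erin = blue.
Among the 7 still-open variables, yellow fits only Dave (and all 7 values in {black, green, grey, orange, red, white, yellow} must be used), so Dave = yellow.
The 6 still-open variables draw from only 6 values {black, green, grey, orange, red, white}, so each is used; only Liam can be black, hence Liam = black.
Nate and Jack between them cover only {red, white} — a naked pair. Remove those values from Hank, Carol, Omar.
So grey goes to Carol.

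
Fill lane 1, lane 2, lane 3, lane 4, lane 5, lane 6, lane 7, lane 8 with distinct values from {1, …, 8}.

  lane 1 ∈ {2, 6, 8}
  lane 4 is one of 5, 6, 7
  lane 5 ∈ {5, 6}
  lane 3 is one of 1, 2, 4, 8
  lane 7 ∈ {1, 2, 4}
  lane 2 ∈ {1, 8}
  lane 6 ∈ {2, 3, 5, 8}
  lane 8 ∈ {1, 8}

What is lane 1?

6

The 8 variables draw from only 8 values {1, 2, 3, 4, 5, 6, 7, 8}, so each is used; only lane 6 can be 3, hence lane 6 = 3.
The 7 still-open variables draw from only 7 values {1, 2, 4, 5, 6, 7, 8}, so each is used; only lane 4 can be 7, hence lane 4 = 7.
The 6 still-open variables together cover exactly {1, 2, 4, 5, 6, 8} — 6 values for 6 variables — and 5 appears only in lane 5's list, so lane 5 = 5.
The 5 still-open variables together cover exactly {1, 2, 4, 6, 8} — 5 values for 5 variables — and 6 appears only in lane 1's list, so lane 1 = 6.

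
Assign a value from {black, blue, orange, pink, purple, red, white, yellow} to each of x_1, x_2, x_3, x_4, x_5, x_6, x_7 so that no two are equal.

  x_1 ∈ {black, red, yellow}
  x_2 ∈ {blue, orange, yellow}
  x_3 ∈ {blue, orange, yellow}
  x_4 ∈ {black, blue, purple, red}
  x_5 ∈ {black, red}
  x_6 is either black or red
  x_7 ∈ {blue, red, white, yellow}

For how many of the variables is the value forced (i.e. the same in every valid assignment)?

The 7 variables draw from only 7 values {black, blue, orange, purple, red, white, yellow}, so each is used; only x_4 can be purple, hence x_4 = purple.
The 6 still-open variables together cover exactly {black, blue, orange, red, white, yellow} — 6 values for 6 variables — and white appears only in x_7's list, so x_7 = white.
The 2 variables x_5 and x_6 are confined to {black, red}, which locks those values in; drop them from x_1.
x_1 must be yellow (only option left). So x_2, x_3 can't be yellow.
Determined: x_1=yellow, x_4=purple, x_7=white. The other variables each still have more than one consistent value. That makes 3.

3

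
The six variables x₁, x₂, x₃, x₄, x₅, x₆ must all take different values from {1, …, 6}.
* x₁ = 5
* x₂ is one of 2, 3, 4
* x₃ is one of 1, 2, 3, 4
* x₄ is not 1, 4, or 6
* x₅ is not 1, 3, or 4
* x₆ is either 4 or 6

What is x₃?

x₁ has just one choice, so x₁ = 5. So x₄, x₅ can't be 5.
The 5 still-open variables together cover exactly {1, 2, 3, 4, 6} — 5 values for 5 variables — and 1 appears only in x₃'s list, so x₃ = 1.

1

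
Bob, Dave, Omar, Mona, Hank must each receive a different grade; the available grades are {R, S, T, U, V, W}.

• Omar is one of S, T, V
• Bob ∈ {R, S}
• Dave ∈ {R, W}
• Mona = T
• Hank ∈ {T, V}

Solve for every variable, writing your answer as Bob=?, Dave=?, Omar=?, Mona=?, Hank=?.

Bob=R, Dave=W, Omar=S, Mona=T, Hank=V

Mona's domain is down to {T}, so Mona = T. Remove T from Omar, Hank.
Hank must be V (only option left). Remove V from Omar.
Omar has just one choice, so Omar = S. Strike S from Bob.
Bob has just one choice, so Bob = R. Eliminate R elsewhere: Dave.
That leaves Dave = W.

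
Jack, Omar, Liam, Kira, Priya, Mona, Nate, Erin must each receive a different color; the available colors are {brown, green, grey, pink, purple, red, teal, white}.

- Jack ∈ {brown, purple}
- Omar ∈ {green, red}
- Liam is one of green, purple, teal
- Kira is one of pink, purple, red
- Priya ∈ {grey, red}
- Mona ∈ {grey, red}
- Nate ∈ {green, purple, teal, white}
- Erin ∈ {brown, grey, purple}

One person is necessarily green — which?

Omar

The 8 variables draw from only 8 values {brown, green, grey, pink, purple, red, teal, white}, so each is used; only Kira can be pink, hence Kira = pink.
The 7 still-open variables draw from only 7 values {brown, green, grey, purple, red, teal, white}, so each is used; only Nate can be white, hence Nate = white.
Among the 6 still-open variables, teal fits only Liam (and all 6 values in {brown, green, grey, purple, red, teal} must be used), so Liam = teal.
Among the 5 still-open variables, green fits only Omar (and all 5 values in {brown, green, grey, purple, red} must be used), so Omar = green.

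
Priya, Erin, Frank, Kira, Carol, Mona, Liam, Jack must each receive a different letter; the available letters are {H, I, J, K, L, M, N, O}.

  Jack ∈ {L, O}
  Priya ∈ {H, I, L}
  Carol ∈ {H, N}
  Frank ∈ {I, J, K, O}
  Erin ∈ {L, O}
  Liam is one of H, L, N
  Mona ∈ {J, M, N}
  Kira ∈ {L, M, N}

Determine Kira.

M

Among the 8 variables, K fits only Frank (and all 8 values in {H, I, J, K, L, M, N, O} must be used), so Frank = K.
Among the 7 still-open variables, I fits only Priya (and all 7 values in {H, I, J, L, M, N, O} must be used), so Priya = I.
Among the 6 still-open variables, J fits only Mona (and all 6 values in {H, J, L, M, N, O} must be used), so Mona = J.
The 5 still-open variables draw from only 5 values {H, L, M, N, O}, so each is used; only Kira can be M, hence Kira = M.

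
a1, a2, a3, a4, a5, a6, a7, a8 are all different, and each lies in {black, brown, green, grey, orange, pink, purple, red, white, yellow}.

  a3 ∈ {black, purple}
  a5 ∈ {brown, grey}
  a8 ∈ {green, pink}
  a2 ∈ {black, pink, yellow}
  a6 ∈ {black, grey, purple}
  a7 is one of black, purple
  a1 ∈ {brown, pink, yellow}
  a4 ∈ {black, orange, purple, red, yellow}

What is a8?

green

a3 and a7 between them cover only {black, purple} — a naked pair. Remove those values from a2, a4, a6.
a6 has just one choice, so a6 = grey. So a5 can't be grey.
a5 has just one choice, so a5 = brown. Eliminate brown elsewhere: a1.
a1 and a2 share exactly the 2 values {pink, yellow}; by pigeonhole those values go to them, so strike pink, yellow from a4, a8.
So a8 = green.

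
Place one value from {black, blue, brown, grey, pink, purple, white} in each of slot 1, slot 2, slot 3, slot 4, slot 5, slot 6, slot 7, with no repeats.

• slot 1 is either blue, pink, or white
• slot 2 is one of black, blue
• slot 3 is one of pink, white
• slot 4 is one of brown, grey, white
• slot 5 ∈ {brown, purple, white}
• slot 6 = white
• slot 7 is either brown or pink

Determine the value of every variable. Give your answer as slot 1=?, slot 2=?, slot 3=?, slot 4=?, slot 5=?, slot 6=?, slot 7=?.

slot 1=blue, slot 2=black, slot 3=pink, slot 4=grey, slot 5=purple, slot 6=white, slot 7=brown

slot 6 has just one choice, so slot 6 = white. Eliminate white elsewhere: slot 1, slot 3, slot 4, slot 5.
That leaves slot 3 = pink. Remove pink from slot 1, slot 7.
slot 7 must be brown (only option left). Remove brown from slot 4, slot 5.
That leaves slot 1 = blue. Strike blue from slot 2.
slot 2's domain is down to {black}, so slot 2 = black.
That leaves slot 4 = grey.
slot 5 has just one choice, so slot 5 = purple.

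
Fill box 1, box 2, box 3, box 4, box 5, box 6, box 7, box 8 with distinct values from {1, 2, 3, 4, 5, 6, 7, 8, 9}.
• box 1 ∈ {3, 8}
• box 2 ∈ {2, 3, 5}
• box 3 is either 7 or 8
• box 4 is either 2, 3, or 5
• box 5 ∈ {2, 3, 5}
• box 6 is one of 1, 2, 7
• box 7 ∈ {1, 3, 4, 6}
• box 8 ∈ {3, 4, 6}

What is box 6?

1

The 3 variables box 2, box 4, box 5 are confined to {2, 3, 5}, which locks those values in; drop them from box 1, box 6, box 7, box 8.
box 1's domain is down to {8}, so box 1 = 8. So box 3 can't be 8.
That leaves box 3 = 7. Strike 7 from box 6.
So box 6 = 1.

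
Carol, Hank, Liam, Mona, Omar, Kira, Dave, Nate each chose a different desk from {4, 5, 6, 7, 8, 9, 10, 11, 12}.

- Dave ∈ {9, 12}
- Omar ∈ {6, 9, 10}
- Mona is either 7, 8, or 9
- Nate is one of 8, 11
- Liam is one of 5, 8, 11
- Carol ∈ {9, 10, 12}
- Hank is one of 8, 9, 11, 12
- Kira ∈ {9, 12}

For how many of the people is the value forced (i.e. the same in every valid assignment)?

The 8 variables draw from only 8 values {5, 6, 7, 8, 9, 10, 11, 12}, so each is used; only Liam can be 5, hence Liam = 5.
Among the 7 still-open variables, 6 fits only Omar (and all 7 values in {6, 7, 8, 9, 10, 11, 12} must be used), so Omar = 6.
Among the 6 still-open variables, 7 fits only Mona (and all 6 values in {7, 8, 9, 10, 11, 12} must be used), so Mona = 7.
The 5 still-open variables draw from only 5 values {8, 9, 10, 11, 12}, so each is used; only Carol can be 10, hence Carol = 10.
Kira and Dave share exactly the 2 values {9, 12}; by pigeonhole those values go to them, so strike 9, 12 from Hank.
Determined: Carol=10, Liam=5, Mona=7, Omar=6. The other people each still have more than one consistent value. That makes 4.

4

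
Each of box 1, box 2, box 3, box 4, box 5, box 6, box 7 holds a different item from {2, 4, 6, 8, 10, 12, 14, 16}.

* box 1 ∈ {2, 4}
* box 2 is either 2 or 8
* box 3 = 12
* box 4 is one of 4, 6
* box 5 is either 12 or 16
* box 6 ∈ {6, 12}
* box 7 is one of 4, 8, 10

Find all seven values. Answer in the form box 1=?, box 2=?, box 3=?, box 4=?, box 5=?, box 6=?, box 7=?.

box 3's domain is down to {12}, so box 3 = 12. Remove 12 from box 5, box 6.
That leaves box 5 = 16.
box 6 has just one choice, so box 6 = 6. Remove 6 from box 4.
That leaves box 4 = 4. Strike 4 from box 1, box 7.
That leaves box 1 = 2. Remove 2 from box 2.
box 2's domain is down to {8}, so box 2 = 8. Remove 8 from box 7.
That leaves box 7 = 10.

box 1=2, box 2=8, box 3=12, box 4=4, box 5=16, box 6=6, box 7=10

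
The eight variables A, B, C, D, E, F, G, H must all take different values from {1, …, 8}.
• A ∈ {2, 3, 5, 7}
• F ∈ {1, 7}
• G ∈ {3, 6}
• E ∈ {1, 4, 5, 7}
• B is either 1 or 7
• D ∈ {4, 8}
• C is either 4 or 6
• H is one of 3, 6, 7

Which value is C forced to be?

4

The 8 variables draw from only 8 values {1, 2, 3, 4, 5, 6, 7, 8}, so each is used; only A can be 2, hence A = 2.
The 7 still-open variables draw from only 7 values {1, 3, 4, 5, 6, 7, 8}, so each is used; only E can be 5, hence E = 5.
The 6 still-open variables draw from only 6 values {1, 3, 4, 6, 7, 8}, so each is used; only D can be 8, hence D = 8.
The 5 still-open variables together cover exactly {1, 3, 4, 6, 7} — 5 values for 5 variables — and 4 appears only in C's list, so C = 4.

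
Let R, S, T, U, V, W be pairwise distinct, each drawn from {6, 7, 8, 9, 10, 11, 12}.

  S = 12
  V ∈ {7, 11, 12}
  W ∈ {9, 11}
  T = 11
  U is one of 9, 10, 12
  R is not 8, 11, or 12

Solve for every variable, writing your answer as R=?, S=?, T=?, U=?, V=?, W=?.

S must be 12 (only option left). Strike 12 from U, V.
That leaves T = 11. Remove 11 from V, W.
That leaves V = 7. Remove 7 from R.
W's domain is down to {9}, so W = 9. Eliminate 9 elsewhere: R, U.
U has just one choice, so U = 10. Eliminate 10 elsewhere: R.
R has just one choice, so R = 6.

R=6, S=12, T=11, U=10, V=7, W=9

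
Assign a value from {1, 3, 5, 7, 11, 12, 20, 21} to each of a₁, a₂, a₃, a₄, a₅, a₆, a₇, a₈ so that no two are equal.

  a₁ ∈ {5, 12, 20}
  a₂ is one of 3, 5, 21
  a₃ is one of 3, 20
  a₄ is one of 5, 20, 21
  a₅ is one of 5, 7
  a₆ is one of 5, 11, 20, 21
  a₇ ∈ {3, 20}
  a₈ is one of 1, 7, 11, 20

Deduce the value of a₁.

12

Among the 8 variables, 1 fits only a₈ (and all 8 values in {1, 3, 5, 7, 11, 12, 20, 21} must be used), so a₈ = 1.
Among the 7 still-open variables, 7 fits only a₅ (and all 7 values in {3, 5, 7, 11, 12, 20, 21} must be used), so a₅ = 7.
The 6 still-open variables draw from only 6 values {3, 5, 11, 12, 20, 21}, so each is used; only a₆ can be 11, hence a₆ = 11.
The 5 still-open variables draw from only 5 values {3, 5, 12, 20, 21}, so each is used; only a₁ can be 12, hence a₁ = 12.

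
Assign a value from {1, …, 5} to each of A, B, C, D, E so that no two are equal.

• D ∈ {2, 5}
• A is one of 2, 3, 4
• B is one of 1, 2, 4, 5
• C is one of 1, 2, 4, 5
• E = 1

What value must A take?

3

E must be 1 (only option left). Eliminate 1 elsewhere: B, C.
Among the 4 still-open variables, 3 fits only A (and all 4 values in {2, 3, 4, 5} must be used), so A = 3.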